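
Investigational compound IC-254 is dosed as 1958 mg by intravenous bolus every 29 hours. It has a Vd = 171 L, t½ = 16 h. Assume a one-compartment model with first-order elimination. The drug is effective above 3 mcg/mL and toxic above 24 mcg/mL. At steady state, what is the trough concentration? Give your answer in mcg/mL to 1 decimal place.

4.6 mcg/mL

τ/t½ = 29/16 ≈ 1.8125, so fraction remaining f = (1/2)^(29/16) ≈ 0.2847.
At steady state, accumulation factor R = 1/(1 − e^(−kτ)) ≈ 1.3980.
Single-dose peak C₀ = D/Vd = 1958/171 ≈ 11.450 mcg/mL.
Steady-state peak Cmax,ss = C₀·R ≈ 11.450 × 1.3980 ≈ 16.007 mcg/mL.
One interval later, Cmin,ss = Cmax,ss·e^(−kτ) ≈ 16.007 × 0.2847 ≈ 4.557 mcg/mL.
Trough 4.6 mcg/mL vs MEC 3 mcg/mL: adequate.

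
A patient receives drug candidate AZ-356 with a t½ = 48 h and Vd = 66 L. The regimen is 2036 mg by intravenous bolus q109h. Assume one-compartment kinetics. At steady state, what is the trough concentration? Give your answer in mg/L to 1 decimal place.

τ/t½ = 109/48 ≈ 2.2708, so fraction remaining f = (1/2)^(109/48) ≈ 0.2072.
Each bolus raises the concentration by D/Vd = 2036/66 ≈ 30.848 mg/L.
Steady-state trough Cmin,ss = C₀·f/(1−f) ≈ 30.848 × 0.2072/0.7928 ≈ 8.062 mg/L.

8.1 mg/L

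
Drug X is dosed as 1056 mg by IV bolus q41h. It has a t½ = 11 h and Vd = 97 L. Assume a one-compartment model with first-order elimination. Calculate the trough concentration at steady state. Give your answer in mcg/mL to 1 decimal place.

τ/t½ = 41/11 ≈ 3.7273, so fraction remaining f = (1/2)^(41/11) ≈ 0.0755.
At steady state, accumulation factor R = 1/(1 − e^(−kτ)) ≈ 1.0817.
Single-dose peak C₀ = D/Vd = 1056/97 ≈ 10.887 mcg/mL.
Steady-state peak Cmax,ss = C₀·R ≈ 10.887 × 1.0817 ≈ 11.776 mcg/mL.
Steady-state trough Cmin,ss = Cmax,ss·f ≈ 11.776 × 0.0755 ≈ 0.889 mcg/mL.

0.9 mcg/mL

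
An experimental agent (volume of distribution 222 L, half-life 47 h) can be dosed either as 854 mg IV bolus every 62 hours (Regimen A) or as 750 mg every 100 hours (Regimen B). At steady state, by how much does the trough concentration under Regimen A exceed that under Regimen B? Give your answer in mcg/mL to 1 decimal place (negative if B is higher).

1.6 mcg/mL

Regimen A: f = (1/2)^(62/47) ≈ 0.4008; Cmin,ss = (854/222)·f/(1−f) ≈ 2.573 mcg/mL.
Regimen B: f = (1/2)^(100/47) ≈ 0.2288; Cmin,ss = (750/222)·f/(1−f) ≈ 1.002 mcg/mL.
Difference ≈ 2.573 − 1.002 ≈ 1.571 mcg/mL.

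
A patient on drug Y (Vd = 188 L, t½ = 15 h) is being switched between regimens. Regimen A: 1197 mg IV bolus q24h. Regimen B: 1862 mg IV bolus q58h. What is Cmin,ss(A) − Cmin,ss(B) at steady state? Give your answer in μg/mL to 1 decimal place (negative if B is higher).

Regimen A: f = (1/2)^(24/15) ≈ 0.3299; Cmin,ss = (1197/188)·f/(1−f) ≈ 3.135 μg/mL.
Regimen B: f = (1/2)^(58/15) ≈ 0.0686; Cmin,ss = (1862/188)·f/(1−f) ≈ 0.729 μg/mL.
Difference ≈ 3.135 − 0.729 ≈ 2.406 μg/mL.

2.4 μg/mL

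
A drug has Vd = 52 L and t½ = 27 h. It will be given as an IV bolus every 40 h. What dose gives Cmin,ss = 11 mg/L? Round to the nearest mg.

τ/t½ = 40/27 ≈ 1.4815, so f = (1/2)^(40/27) ≈ 0.358121.
Cmin,ss = (D/Vd)·f/(1−f), so D = Cmin,ss·Vd·(1−f)/f.
D = 11 × 52 × (1−f)/f ≈ 11 × 52 × 1.79235 ≈ 1025.22 mg.

1025 mg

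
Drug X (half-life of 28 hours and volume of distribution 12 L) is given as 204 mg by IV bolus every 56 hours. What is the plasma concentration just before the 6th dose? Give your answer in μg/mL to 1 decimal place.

f = (1/2)^(τ/t½) = (1/2)^(56/28) ≈ 0.2500.
C₀ = D/Vd = 204/12 ≈ 17.000 μg/mL.
Before the 6th dose, 5 doses have been given. Superposition: Cmin = C₀·(f + f² + … + f^5).
≈ 17.000 × (0.2500 + 0.0625 + 0.0156 + 0.0039 + 0.0010) ≈ 17.000 × 0.3330 ≈ 5.661 μg/mL.

5.7 μg/mL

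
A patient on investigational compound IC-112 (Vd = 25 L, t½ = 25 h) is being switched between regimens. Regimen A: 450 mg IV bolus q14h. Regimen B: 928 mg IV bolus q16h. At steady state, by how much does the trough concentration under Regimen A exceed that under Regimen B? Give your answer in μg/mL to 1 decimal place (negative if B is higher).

Regimen A: f = (1/2)^(14/25) ≈ 0.6783; Cmin,ss = (450/25)·f/(1−f) ≈ 37.953 μg/mL.
Regimen B: f = (1/2)^(16/25) ≈ 0.6417; Cmin,ss = (928/25)·f/(1−f) ≈ 66.480 μg/mL.
Difference ≈ 37.953 − 66.480 ≈ -28.527 μg/mL.

-28.5 μg/mL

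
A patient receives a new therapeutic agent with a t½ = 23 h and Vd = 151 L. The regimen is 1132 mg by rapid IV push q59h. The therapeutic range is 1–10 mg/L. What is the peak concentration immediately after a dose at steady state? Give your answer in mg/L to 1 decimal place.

9.0 mg/L

Over one 59-h interval, 59/23 ≈ 2.5652 half-lives elapse, leaving f ≈ 0.1690 of each dose.
Accumulation ratio R = 1/(1 − f) ≈ 1/0.8310 ≈ 1.2034.
Each bolus raises the concentration by D/Vd = 1132/151 ≈ 7.497 mg/L.
Steady-state peak Cmax,ss = C₀·R ≈ 7.497 × 1.2034 ≈ 9.022 mg/L.
Peak 9.0 mg/L vs MTC 10 mg/L: below toxic threshold.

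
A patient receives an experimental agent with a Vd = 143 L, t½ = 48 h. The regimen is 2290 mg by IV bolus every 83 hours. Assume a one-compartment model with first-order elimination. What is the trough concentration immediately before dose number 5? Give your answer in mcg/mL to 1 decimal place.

f = (1/2)^(τ/t½) = (1/2)^(83/48) ≈ 0.3016.
C₀ = D/Vd = 2290/143 ≈ 16.014 mcg/mL.
Before the 5th dose, 4 doses have been given. Superposition: Cmin = C₀·(f + f² + … + f^4).
≈ 16.014 × (0.3016 + 0.0910 + 0.0274 + 0.0083) ≈ 16.014 × 0.4283 ≈ 6.859 mcg/mL.

6.9 mcg/mL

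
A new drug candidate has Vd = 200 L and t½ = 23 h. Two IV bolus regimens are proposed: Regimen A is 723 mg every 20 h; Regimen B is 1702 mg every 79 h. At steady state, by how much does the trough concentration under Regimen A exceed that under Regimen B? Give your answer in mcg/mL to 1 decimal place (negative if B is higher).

3.5 mcg/mL

Regimen A: f = (1/2)^(20/23) ≈ 0.5473; Cmin,ss = (723/200)·f/(1−f) ≈ 4.370 mcg/mL.
Regimen B: f = (1/2)^(79/23) ≈ 0.0925; Cmin,ss = (1702/200)·f/(1−f) ≈ 0.867 mcg/mL.
Difference ≈ 4.370 − 0.867 ≈ 3.503 mcg/mL.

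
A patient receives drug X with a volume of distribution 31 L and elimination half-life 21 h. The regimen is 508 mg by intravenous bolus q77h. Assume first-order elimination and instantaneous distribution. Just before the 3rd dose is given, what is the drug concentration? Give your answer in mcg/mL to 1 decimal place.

1.4 mcg/mL

f = (1/2)^(τ/t½) = (1/2)^(77/21) ≈ 0.0787.
C₀ = D/Vd = 508/31 ≈ 16.387 mcg/mL.
Before the 3rd dose, 2 doses have been given. Superposition: Cmin = C₀·(f + f²).
≈ 16.387 × (0.0787 + 0.0062) ≈ 16.387 × 0.0849 ≈ 1.391 mcg/mL.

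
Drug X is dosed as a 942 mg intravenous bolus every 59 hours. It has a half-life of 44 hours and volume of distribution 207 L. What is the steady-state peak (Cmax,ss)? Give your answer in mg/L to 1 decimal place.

7.5 mg/L

τ/t½ = 59/44 ≈ 1.3409, so fraction remaining f = (1/2)^(59/44) ≈ 0.3948.
At steady state, accumulation factor R = 1/(1 − e^(−kτ)) ≈ 1.6523.
Single-dose peak C₀ = D/Vd = 942/207 ≈ 4.551 mg/L.
Steady-state peak Cmax,ss = C₀·R ≈ 4.551 × 1.6523 ≈ 7.520 mg/L.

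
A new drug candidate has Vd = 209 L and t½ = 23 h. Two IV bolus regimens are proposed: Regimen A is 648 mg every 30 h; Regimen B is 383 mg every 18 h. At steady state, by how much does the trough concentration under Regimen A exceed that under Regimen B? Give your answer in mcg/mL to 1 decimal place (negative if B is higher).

-0.4 mcg/mL

Regimen A: f = (1/2)^(30/23) ≈ 0.4049; Cmin,ss = (648/209)·f/(1−f) ≈ 2.110 mcg/mL.
Regimen B: f = (1/2)^(18/23) ≈ 0.5813; Cmin,ss = (383/209)·f/(1−f) ≈ 2.544 mcg/mL.
Difference ≈ 2.110 − 2.544 ≈ -0.434 mcg/mL.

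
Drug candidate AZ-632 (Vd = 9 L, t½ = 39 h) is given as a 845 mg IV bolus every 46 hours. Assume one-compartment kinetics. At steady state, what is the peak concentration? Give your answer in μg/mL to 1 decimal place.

168.1 μg/mL

Over one 46-h interval, 46/39 ≈ 1.1795 half-lives elapse, leaving f ≈ 0.4415 of each dose.
At steady state, accumulation factor R = 1/(1 − e^(−kτ)) ≈ 1.7905.
Each bolus raises the concentration by D/Vd = 845/9 ≈ 93.889 μg/mL.
Steady-state peak Cmax,ss = C₀·R ≈ 93.889 × 1.7905 ≈ 168.108 μg/mL.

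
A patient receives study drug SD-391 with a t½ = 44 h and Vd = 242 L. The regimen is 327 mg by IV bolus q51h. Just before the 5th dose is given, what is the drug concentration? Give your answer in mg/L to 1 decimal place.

1.1 mg/L

f = (1/2)^(τ/t½) = (1/2)^(51/44) ≈ 0.4478.
C₀ = D/Vd = 327/242 ≈ 1.351 mg/L.
Before the 5th dose, 4 doses have been given. Superposition: Cmin = C₀·(f + f² + … + f^4).
≈ 1.351 × (0.4478 + 0.2005 + 0.0898 + 0.0402) ≈ 1.351 × 0.7783 ≈ 1.051 mg/L.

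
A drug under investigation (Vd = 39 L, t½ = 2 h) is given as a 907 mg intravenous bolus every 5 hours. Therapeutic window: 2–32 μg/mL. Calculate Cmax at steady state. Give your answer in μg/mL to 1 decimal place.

28.3 μg/mL

k = ln2/t½ = ln2/2 ≈ 0.346574 h⁻¹; fraction remaining f = e^(−kτ) = e^(−0.346574×5) ≈ 0.1768.
At steady state, accumulation factor R = 1/(1 − e^(−kτ)) ≈ 1.2148.
Single-dose peak C₀ = D/Vd = 907/39 ≈ 23.256 μg/mL.
Steady-state peak Cmax,ss = C₀·R ≈ 23.256 × 1.2148 ≈ 28.251 μg/mL.
Peak 28.3 μg/mL vs MTC 32 μg/mL: below toxic threshold.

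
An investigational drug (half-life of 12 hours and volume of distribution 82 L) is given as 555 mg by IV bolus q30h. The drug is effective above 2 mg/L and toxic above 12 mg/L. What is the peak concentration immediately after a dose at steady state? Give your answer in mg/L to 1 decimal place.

8.2 mg/L

τ/t½ = 30/12 ≈ 2.5, so fraction remaining f = (1/2)^(30/12) ≈ 0.1768.
Accumulation ratio R = 1/(1 − f) ≈ 1/0.8232 ≈ 1.2148.
Single-dose peak C₀ = D/Vd = 555/82 ≈ 6.768 mg/L.
Steady-state peak Cmax,ss = C₀·R ≈ 6.768 × 1.2148 ≈ 8.222 mg/L.
Peak 8.2 mg/L vs MTC 12 mg/L: below toxic threshold.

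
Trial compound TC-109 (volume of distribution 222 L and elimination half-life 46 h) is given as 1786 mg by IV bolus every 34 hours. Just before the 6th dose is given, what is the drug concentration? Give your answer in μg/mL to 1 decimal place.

11.1 μg/mL

f = (1/2)^(τ/t½) = (1/2)^(34/46) ≈ 0.5991.
C₀ = D/Vd = 1786/222 ≈ 8.045 μg/mL.
Before the 6th dose, 5 doses have been given. Superposition: Cmin = C₀·(f + f² + … + f^5).
≈ 8.045 × (0.5991 + 0.3589 + 0.2150 + 0.1288 + 0.0772) ≈ 8.045 × 1.3790 ≈ 11.094 μg/mL.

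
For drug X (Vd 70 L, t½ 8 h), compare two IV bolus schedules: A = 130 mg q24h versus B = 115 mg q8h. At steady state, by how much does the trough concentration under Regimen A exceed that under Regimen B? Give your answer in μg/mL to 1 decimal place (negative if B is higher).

-1.4 μg/mL

Regimen A: f = (1/2)^(24/8) ≈ 0.1250; Cmin,ss = (130/70)·f/(1−f) ≈ 0.265 μg/mL.
Regimen B: f = (1/2)^(8/8) ≈ 0.5000; Cmin,ss = (115/70)·f/(1−f) ≈ 1.643 μg/mL.
Difference ≈ 0.265 − 1.643 ≈ -1.378 μg/mL.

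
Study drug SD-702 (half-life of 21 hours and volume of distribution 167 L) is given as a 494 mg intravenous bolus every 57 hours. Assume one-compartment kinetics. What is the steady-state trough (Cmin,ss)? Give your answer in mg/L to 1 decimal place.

0.5 mg/L

τ/t½ = 57/21 ≈ 2.7143, so fraction remaining f = (1/2)^(57/21) ≈ 0.1524.
Accumulation ratio R = 1/(1 − f) ≈ 1/0.8476 ≈ 1.1798.
Single-dose peak C₀ = D/Vd = 494/167 ≈ 2.958 mg/L.
Steady-state peak Cmax,ss = C₀·R ≈ 2.958 × 1.1798 ≈ 3.490 mg/L.
Steady-state trough Cmin,ss = Cmax,ss·f ≈ 3.490 × 0.1524 ≈ 0.532 mg/L.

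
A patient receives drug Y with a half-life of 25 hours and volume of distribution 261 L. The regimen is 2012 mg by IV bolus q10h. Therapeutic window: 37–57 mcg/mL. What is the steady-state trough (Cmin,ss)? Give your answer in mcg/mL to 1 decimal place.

24.1 mcg/mL

Over one 10-h interval, 10/25 ≈ 0.4 half-lives elapse, leaving f ≈ 0.7579 of each dose.
At steady state, accumulation factor R = 1/(1 − e^(−kτ)) ≈ 4.1305.
Single-dose peak C₀ = D/Vd = 2012/261 ≈ 7.709 mcg/mL.
Cmax,ss = C₀/(1 − f) ≈ 7.709/0.2421 ≈ 31.842 mcg/mL.
One interval later, Cmin,ss = Cmax,ss·e^(−kτ) ≈ 31.842 × 0.7579 ≈ 24.133 mcg/mL.
Trough 24.1 mcg/mL vs MEC 37 mcg/mL: subtherapeutic.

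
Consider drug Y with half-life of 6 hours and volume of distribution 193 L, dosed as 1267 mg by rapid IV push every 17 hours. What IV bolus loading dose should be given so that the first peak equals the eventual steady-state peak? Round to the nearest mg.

f = (1/2)^(17/6) ≈ 0.140308; accumulation ratio R = 1/(1−f) ≈ 1.16321.
Loading dose to hit Cmax,ss on first dose: D_load = D_maint·R ≈ 1267 × 1.16321 ≈ 1473.79 mg.

1474 mg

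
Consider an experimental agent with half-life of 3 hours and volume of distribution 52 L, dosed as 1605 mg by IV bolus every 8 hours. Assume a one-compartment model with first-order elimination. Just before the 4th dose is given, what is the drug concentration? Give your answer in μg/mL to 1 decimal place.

f = (1/2)^(τ/t½) = (1/2)^(8/3) ≈ 0.1575.
C₀ = D/Vd = 1605/52 ≈ 30.865 μg/mL.
Before the 4th dose, 3 doses have been given. Superposition: Cmin = C₀·(f + f² + … + f^3).
≈ 30.865 × (0.1575 + 0.0248 + 0.0039) ≈ 30.865 × 0.1862 ≈ 5.747 μg/mL.

5.7 μg/mL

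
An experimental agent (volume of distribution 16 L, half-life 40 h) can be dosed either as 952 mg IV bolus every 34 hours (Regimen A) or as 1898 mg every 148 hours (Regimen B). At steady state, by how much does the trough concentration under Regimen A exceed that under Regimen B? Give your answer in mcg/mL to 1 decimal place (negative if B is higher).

Regimen A: f = (1/2)^(34/40) ≈ 0.5548; Cmin,ss = (952/16)·f/(1−f) ≈ 74.148 mcg/mL.
Regimen B: f = (1/2)^(148/40) ≈ 0.0769; Cmin,ss = (1898/16)·f/(1−f) ≈ 9.882 mcg/mL.
Difference ≈ 74.148 − 9.882 ≈ 64.266 mcg/mL.

64.3 mcg/mL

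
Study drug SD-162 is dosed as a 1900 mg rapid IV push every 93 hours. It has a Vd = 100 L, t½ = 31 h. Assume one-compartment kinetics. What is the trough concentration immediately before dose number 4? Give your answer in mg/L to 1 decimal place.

f = (1/2)^(τ/t½) = (1/2)^(93/31) ≈ 0.1250.
C₀ = D/Vd = 1900/100 ≈ 19.000 mg/L.
Before the 4th dose, 3 doses have been given. Superposition: Cmin = C₀·(f + f² + … + f^3).
≈ 19.000 × (0.1250 + 0.0156 + 0.0020) ≈ 19.000 × 0.1426 ≈ 2.709 mg/L.

2.7 mg/L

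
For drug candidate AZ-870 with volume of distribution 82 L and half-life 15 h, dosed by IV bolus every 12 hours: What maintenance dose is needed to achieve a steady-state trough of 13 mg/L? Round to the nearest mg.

τ/t½ = 12/15 ≈ 0.8, so f = (1/2)^(12/15) ≈ 0.574349.
Cmin,ss = (D/Vd)·f/(1−f), so D = Cmin,ss·Vd·(1−f)/f.
D = 13 × 82 × (1−f)/f ≈ 13 × 82 × 0.74110 ≈ 790.01 mg.

790 mg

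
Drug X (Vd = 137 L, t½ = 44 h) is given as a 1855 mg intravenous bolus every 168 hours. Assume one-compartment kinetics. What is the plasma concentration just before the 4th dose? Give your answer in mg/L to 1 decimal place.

f = (1/2)^(τ/t½) = (1/2)^(168/44) ≈ 0.0709.
C₀ = D/Vd = 1855/137 ≈ 13.540 mg/L.
Before the 4th dose, 3 doses have been given. Superposition: Cmin = C₀·(f + f² + … + f^3).
≈ 13.540 × (0.0709 + 0.0050 + 0.0004) ≈ 13.540 × 0.0763 ≈ 1.033 mg/L.

1.0 mg/L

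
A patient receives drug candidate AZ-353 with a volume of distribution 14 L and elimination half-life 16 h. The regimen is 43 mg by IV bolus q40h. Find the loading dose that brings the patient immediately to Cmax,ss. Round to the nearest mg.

52 mg

f = (1/2)^(40/16) ≈ 0.176777; accumulation ratio R = 1/(1−f) ≈ 1.21474.
Loading dose to hit Cmax,ss on first dose: D_load = D_maint·R ≈ 43 × 1.21474 ≈ 52.23 mg.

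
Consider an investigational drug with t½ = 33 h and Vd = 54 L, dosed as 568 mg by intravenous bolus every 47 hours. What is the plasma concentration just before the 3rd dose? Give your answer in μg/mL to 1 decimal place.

5.4 μg/mL

f = (1/2)^(τ/t½) = (1/2)^(47/33) ≈ 0.3726.
C₀ = D/Vd = 568/54 ≈ 10.519 μg/mL.
Before the 3rd dose, 2 doses have been given. Superposition: Cmin = C₀·(f + f²).
≈ 10.519 × (0.3726 + 0.1388) ≈ 10.519 × 0.5114 ≈ 5.379 μg/mL.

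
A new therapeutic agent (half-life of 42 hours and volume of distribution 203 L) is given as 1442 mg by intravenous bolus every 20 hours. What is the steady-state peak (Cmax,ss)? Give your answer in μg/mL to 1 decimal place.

k = ln2/t½ = ln2/42 ≈ 0.016504 h⁻¹; fraction remaining f = e^(−kτ) = e^(−0.016504×20) ≈ 0.7189.
At steady state, accumulation factor R = 1/(1 − e^(−kτ)) ≈ 3.5575.
Each bolus raises the concentration by D/Vd = 1442/203 ≈ 7.103 μg/mL.
Cmax,ss = C₀/(1 − f) ≈ 7.103/0.2811 ≈ 25.269 μg/mL.

25.3 μg/mL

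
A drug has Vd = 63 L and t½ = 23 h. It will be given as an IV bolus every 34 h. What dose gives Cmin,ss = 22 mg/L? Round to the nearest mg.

τ/t½ = 34/23 ≈ 1.4783, so f = (1/2)^(34/23) ≈ 0.358921.
Cmin,ss = (D/Vd)·f/(1−f), so D = Cmin,ss·Vd·(1−f)/f.
D = 22 × 63 × (1−f)/f ≈ 22 × 63 × 1.78613 ≈ 2475.58 mg.

2476 mg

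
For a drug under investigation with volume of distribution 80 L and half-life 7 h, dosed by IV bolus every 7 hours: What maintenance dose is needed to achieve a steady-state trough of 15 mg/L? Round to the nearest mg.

τ/t½ = 7/7 ≈ 1, so f = (1/2)^(7/7) ≈ 0.500000.
Cmin,ss = (D/Vd)·f/(1−f), so D = Cmin,ss·Vd·(1−f)/f.
D = 15 × 80 × (1−f)/f ≈ 15 × 80 × 1.00000 ≈ 1200.00 mg.

1200 mg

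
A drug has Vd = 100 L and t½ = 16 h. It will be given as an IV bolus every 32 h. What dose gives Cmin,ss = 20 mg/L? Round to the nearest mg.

τ/t½ = 32/16 ≈ 2, so f = (1/2)^(32/16) ≈ 0.250000.
Cmin,ss = (D/Vd)·f/(1−f), so D = Cmin,ss·Vd·(1−f)/f.
D = 20 × 100 × (1−f)/f ≈ 20 × 100 × 3.00000 ≈ 6000.00 mg.

6000 mg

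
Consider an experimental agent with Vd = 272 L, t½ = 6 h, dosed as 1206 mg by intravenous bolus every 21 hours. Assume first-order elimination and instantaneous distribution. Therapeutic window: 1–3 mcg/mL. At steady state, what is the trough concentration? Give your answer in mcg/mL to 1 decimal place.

0.4 mcg/mL

k = ln2/t½ = ln2/6 ≈ 0.115525 h⁻¹; fraction remaining f = e^(−kτ) = e^(−0.115525×21) ≈ 0.0884.
Accumulation ratio R = 1/(1 − f) ≈ 1/0.9116 ≈ 1.0970.
Each bolus raises the concentration by D/Vd = 1206/272 ≈ 4.434 mcg/mL.
Cmax,ss = C₀/(1 − f) ≈ 4.434/0.9116 ≈ 4.864 mcg/mL.
Steady-state trough Cmin,ss = Cmax,ss·f ≈ 4.864 × 0.0884 ≈ 0.430 mcg/mL.
Trough 0.4 mcg/mL vs MEC 1 mcg/mL: subtherapeutic.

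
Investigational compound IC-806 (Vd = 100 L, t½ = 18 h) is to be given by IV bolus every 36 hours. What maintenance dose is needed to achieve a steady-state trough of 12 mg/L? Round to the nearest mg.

3600 mg

τ/t½ = 36/18 ≈ 2, so f = (1/2)^(36/18) ≈ 0.250000.
Cmin,ss = (D/Vd)·f/(1−f), so D = Cmin,ss·Vd·(1−f)/f.
D = 12 × 100 × (1−f)/f ≈ 12 × 100 × 3.00000 ≈ 3600.00 mg.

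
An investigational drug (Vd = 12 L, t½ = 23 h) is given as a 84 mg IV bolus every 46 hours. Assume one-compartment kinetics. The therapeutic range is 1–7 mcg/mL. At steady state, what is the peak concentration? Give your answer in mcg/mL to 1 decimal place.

The dosing interval is 2 half-lives, so f = 2^(−2) = 0.25.
Accumulation ratio R = 1/(1 − f) = 1/0.75 = 4/3.
Single-dose peak C₀ = D/Vd = 84/12 = 7 mcg/mL.
Steady-state peak Cmax,ss = C₀·R = 7 × 4/3 ≈ 9.333 mcg/mL.
Peak 9.3 mcg/mL vs MTC 7 mcg/mL: exceeds toxic threshold.

9.3 mcg/mL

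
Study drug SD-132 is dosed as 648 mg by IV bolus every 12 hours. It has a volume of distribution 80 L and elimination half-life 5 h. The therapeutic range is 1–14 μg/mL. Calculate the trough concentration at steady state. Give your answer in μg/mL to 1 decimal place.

Over one 12-h interval, 12/5 ≈ 2.4 half-lives elapse, leaving f ≈ 0.1895 of each dose.
Single-dose peak C₀ = D/Vd = 648/80 ≈ 8.100 μg/mL.
Steady-state trough Cmin,ss = C₀·f/(1−f) ≈ 8.100 × 0.1895/0.8105 ≈ 1.894 μg/mL.
Trough 1.9 μg/mL vs MEC 1 μg/mL: adequate.

1.9 μg/mL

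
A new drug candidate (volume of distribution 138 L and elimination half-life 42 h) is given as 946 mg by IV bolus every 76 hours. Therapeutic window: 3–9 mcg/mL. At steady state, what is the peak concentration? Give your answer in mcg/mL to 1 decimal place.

9.6 mcg/mL

Over one 76-h interval, 76/42 ≈ 1.8095 half-lives elapse, leaving f ≈ 0.2853 of each dose.
At steady state, accumulation factor R = 1/(1 − e^(−kτ)) ≈ 1.3992.
Single-dose peak C₀ = D/Vd = 946/138 ≈ 6.855 mcg/mL.
Steady-state peak Cmax,ss = C₀·R ≈ 6.855 × 1.3992 ≈ 9.592 mcg/mL.
Peak 9.6 mcg/mL vs MTC 9 mcg/mL: exceeds toxic threshold.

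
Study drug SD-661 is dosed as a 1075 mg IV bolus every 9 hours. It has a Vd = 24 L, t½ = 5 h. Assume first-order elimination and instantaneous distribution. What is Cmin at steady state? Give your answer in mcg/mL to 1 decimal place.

18.0 mcg/mL

k = ln2/t½ = ln2/5 ≈ 0.138629 h⁻¹; fraction remaining f = e^(−kτ) = e^(−0.138629×9) ≈ 0.2872.
Each bolus raises the concentration by D/Vd = 1075/24 ≈ 44.792 mcg/mL.
Steady-state trough Cmin,ss = C₀·f/(1−f) ≈ 44.792 × 0.2872/0.7128 ≈ 18.048 mcg/mL.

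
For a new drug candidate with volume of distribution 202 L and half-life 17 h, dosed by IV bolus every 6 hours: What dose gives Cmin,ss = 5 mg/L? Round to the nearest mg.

280 mg

τ/t½ = 6/17 ≈ 0.35294, so f = (1/2)^(6/17) ≈ 0.782986.
Cmin,ss = (D/Vd)·f/(1−f), so D = Cmin,ss·Vd·(1−f)/f.
D = 5 × 202 × (1−f)/f ≈ 5 × 202 × 0.27716 ≈ 279.93 mg.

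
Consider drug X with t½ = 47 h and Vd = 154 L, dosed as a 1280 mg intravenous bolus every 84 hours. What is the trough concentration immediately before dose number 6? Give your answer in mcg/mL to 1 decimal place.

3.4 mcg/mL

f = (1/2)^(τ/t½) = (1/2)^(84/47) ≈ 0.2897.
C₀ = D/Vd = 1280/154 ≈ 8.312 mcg/mL.
Before the 6th dose, 5 doses have been given. Superposition: Cmin = C₀·(f + f² + … + f^5).
≈ 8.312 × (0.2897 + 0.0839 + 0.0243 + 0.0070 + 0.0020) ≈ 8.312 × 0.4069 ≈ 3.382 mcg/mL.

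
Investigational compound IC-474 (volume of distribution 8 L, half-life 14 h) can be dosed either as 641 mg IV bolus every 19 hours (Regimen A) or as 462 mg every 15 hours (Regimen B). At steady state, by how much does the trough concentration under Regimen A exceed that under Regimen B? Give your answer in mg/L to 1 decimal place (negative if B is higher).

-1.1 mg/L

Regimen A: f = (1/2)^(19/14) ≈ 0.3904; Cmin,ss = (641/8)·f/(1−f) ≈ 51.314 mg/L.
Regimen B: f = (1/2)^(15/14) ≈ 0.4758; Cmin,ss = (462/8)·f/(1−f) ≈ 52.418 mg/L.
Difference ≈ 51.314 − 52.418 ≈ -1.104 mg/L.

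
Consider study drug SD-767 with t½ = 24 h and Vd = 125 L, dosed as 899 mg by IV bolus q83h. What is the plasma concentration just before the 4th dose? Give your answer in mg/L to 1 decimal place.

0.7 mg/L

f = (1/2)^(τ/t½) = (1/2)^(83/24) ≈ 0.0910.
C₀ = D/Vd = 899/125 ≈ 7.192 mg/L.
Before the 4th dose, 3 doses have been given. Superposition: Cmin = C₀·(f + f² + … + f^3).
≈ 7.192 × (0.0910 + 0.0083 + 0.0008) ≈ 7.192 × 0.1001 ≈ 0.720 mg/L.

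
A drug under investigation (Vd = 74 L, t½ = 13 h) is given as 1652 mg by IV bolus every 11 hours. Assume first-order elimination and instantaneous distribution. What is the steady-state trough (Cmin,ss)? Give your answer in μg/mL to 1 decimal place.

28.0 μg/mL

Over one 11-h interval, 11/13 ≈ 0.84615 half-lives elapse, leaving f ≈ 0.5563 of each dose.
Accumulation ratio R = 1/(1 − f) ≈ 1/0.4437 ≈ 2.2538.
Single-dose peak C₀ = D/Vd = 1652/74 ≈ 22.324 μg/mL.
Steady-state peak Cmax,ss = C₀·R ≈ 22.324 × 2.2538 ≈ 50.314 μg/mL.
Steady-state trough Cmin,ss = Cmax,ss·f ≈ 50.314 × 0.5563 ≈ 27.990 μg/mL.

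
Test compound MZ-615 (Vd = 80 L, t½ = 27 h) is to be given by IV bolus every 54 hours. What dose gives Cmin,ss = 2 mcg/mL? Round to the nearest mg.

τ/t½ = 54/27 ≈ 2, so f = (1/2)^(54/27) ≈ 0.250000.
Cmin,ss = (D/Vd)·f/(1−f), so D = Cmin,ss·Vd·(1−f)/f.
D = 2 × 80 × (1−f)/f ≈ 2 × 80 × 3.00000 ≈ 480.00 mg.

480 mg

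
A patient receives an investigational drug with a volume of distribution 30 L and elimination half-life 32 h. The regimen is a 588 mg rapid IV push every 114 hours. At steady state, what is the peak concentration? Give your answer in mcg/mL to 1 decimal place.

k = ln2/t½ = ln2/32 ≈ 0.021661 h⁻¹; fraction remaining f = e^(−kτ) = e^(−0.021661×114) ≈ 0.0846.
At steady state, accumulation factor R = 1/(1 − e^(−kτ)) ≈ 1.0924.
Single-dose peak C₀ = D/Vd = 588/30 ≈ 19.600 mcg/mL.
Cmax,ss = C₀/(1 − f) ≈ 19.600/0.9154 ≈ 21.411 mcg/mL.

21.4 mcg/mL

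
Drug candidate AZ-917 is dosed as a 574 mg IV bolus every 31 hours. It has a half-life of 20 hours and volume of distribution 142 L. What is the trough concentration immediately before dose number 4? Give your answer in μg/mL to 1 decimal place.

2.0 μg/mL

f = (1/2)^(τ/t½) = (1/2)^(31/20) ≈ 0.3415.
C₀ = D/Vd = 574/142 ≈ 4.042 μg/mL.
Before the 4th dose, 3 doses have been given. Superposition: Cmin = C₀·(f + f² + … + f^3).
≈ 4.042 × (0.3415 + 0.1166 + 0.0398) ≈ 4.042 × 0.4979 ≈ 2.013 μg/mL.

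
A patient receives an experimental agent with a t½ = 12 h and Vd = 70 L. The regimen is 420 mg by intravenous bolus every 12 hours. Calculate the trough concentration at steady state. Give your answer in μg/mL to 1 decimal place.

6.0 μg/mL

τ = 12 h = 1 half-life, so f = (1/2)^1 = 0.5.
At steady state, R = 1/(1 − 0.5) = 2/1.
Single-dose peak C₀ = D/Vd = 420/70 = 6 μg/mL.
Steady-state peak Cmax,ss = C₀·R = 6 × 2/1 ≈ 12.000 μg/mL.
Steady-state trough Cmin,ss = Cmax,ss·f ≈ 12.000 × 0.5 ≈ 6.000 μg/mL.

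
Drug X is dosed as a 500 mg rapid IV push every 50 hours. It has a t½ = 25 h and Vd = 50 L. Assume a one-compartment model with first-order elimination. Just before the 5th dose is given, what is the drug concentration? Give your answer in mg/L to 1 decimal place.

f = (1/2)^(τ/t½) = (1/2)^(50/25) ≈ 0.2500.
C₀ = D/Vd = 500/50 ≈ 10.000 mg/L.
Before the 5th dose, 4 doses have been given. Superposition: Cmin = C₀·(f + f² + … + f^4).
≈ 10.000 × (0.2500 + 0.0625 + 0.0156 + 0.0039) ≈ 10.000 × 0.3320 ≈ 3.320 mg/L.

3.3 mg/L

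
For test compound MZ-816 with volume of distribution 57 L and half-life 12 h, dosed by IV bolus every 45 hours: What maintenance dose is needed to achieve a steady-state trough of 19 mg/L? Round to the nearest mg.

13488 mg

τ/t½ = 45/12 ≈ 3.75, so f = (1/2)^(45/12) ≈ 0.074325.
Cmin,ss = (D/Vd)·f/(1−f), so D = Cmin,ss·Vd·(1−f)/f.
D = 19 × 57 × (1−f)/f ≈ 19 × 57 × 12.45442 ≈ 13488.14 mg.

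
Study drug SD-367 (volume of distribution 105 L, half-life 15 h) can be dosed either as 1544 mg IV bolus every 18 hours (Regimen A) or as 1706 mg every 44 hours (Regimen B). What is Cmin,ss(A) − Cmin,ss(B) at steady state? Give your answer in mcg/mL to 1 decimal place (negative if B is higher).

Regimen A: f = (1/2)^(18/15) ≈ 0.4353; Cmin,ss = (1544/105)·f/(1−f) ≈ 11.335 mcg/mL.
Regimen B: f = (1/2)^(44/15) ≈ 0.1309; Cmin,ss = (1706/105)·f/(1−f) ≈ 2.447 mcg/mL.
Difference ≈ 11.335 − 2.447 ≈ 8.888 mcg/mL.

8.9 mcg/mL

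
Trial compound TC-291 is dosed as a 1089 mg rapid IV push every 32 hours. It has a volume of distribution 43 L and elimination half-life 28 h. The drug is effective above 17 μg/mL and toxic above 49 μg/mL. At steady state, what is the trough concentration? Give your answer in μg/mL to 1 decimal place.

k = ln2/t½ = ln2/28 ≈ 0.024755 h⁻¹; fraction remaining f = e^(−kτ) = e^(−0.024755×32) ≈ 0.4529.
Accumulation ratio R = 1/(1 − f) ≈ 1/0.5471 ≈ 1.8278.
Each bolus raises the concentration by D/Vd = 1089/43 ≈ 25.326 μg/mL.
Cmax,ss = C₀/(1 − f) ≈ 25.326/0.5471 ≈ 46.291 μg/mL.
One interval later, Cmin,ss = Cmax,ss·e^(−kτ) ≈ 46.291 × 0.4529 ≈ 20.965 μg/mL.
Trough 21.0 μg/mL vs MEC 17 μg/mL: adequate.

21.0 μg/mL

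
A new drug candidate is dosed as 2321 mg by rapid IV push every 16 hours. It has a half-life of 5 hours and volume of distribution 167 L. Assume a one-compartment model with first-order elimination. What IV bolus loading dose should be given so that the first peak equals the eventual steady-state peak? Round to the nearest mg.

2604 mg

f = (1/2)^(16/5) ≈ 0.108819; accumulation ratio R = 1/(1−f) ≈ 1.12211.
Loading dose to hit Cmax,ss on first dose: D_load = D_maint·R ≈ 2321 × 1.12211 ≈ 2604.42 mg.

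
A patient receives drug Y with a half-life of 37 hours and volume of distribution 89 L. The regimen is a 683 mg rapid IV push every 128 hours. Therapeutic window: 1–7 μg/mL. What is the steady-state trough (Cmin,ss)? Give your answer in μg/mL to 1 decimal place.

τ/t½ = 128/37 ≈ 3.4595, so fraction remaining f = (1/2)^(128/37) ≈ 0.0909.
At steady state, accumulation factor R = 1/(1 − e^(−kτ)) ≈ 1.1000.
Single-dose peak C₀ = D/Vd = 683/89 ≈ 7.674 μg/mL.
Cmax,ss = C₀/(1 − f) ≈ 7.674/0.9091 ≈ 8.441 μg/mL.
Steady-state trough Cmin,ss = Cmax,ss·f ≈ 8.441 × 0.0909 ≈ 0.767 μg/mL.
Trough 0.8 μg/mL vs MEC 1 μg/mL: subtherapeutic.

0.8 μg/mL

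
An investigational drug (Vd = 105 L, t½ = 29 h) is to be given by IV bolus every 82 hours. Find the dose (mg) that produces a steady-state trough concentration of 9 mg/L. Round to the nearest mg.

5763 mg

τ/t½ = 82/29 ≈ 2.8276, so f = (1/2)^(82/29) ≈ 0.140868.
Cmin,ss = (D/Vd)·f/(1−f), so D = Cmin,ss·Vd·(1−f)/f.
D = 9 × 105 × (1−f)/f ≈ 9 × 105 × 6.09884 ≈ 5763.40 mg.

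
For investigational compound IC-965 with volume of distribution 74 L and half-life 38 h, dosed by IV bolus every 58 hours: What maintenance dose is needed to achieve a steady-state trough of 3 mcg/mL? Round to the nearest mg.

τ/t½ = 58/38 ≈ 1.5263, so f = (1/2)^(58/38) ≈ 0.347163.
Cmin,ss = (D/Vd)·f/(1−f), so D = Cmin,ss·Vd·(1−f)/f.
D = 3 × 74 × (1−f)/f ≈ 3 × 74 × 1.88049 ≈ 417.47 mg.

417 mg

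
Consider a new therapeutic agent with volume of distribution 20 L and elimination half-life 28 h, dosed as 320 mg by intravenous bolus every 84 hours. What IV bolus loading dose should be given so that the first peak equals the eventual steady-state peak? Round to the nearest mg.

f = (1/2)^(84/28) ≈ 0.125000; accumulation ratio R = 1/(1−f) ≈ 1.14286.
Loading dose to hit Cmax,ss on first dose: D_load = D_maint·R ≈ 320 × 1.14286 ≈ 365.72 mg.

366 mg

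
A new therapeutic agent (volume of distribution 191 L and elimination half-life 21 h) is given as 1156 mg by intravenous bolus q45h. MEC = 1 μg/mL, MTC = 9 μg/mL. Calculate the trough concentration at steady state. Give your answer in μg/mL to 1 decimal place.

Over one 45-h interval, 45/21 ≈ 2.1429 half-lives elapse, leaving f ≈ 0.2264 of each dose.
Accumulation ratio R = 1/(1 − f) ≈ 1/0.7736 ≈ 1.2927.
Single-dose peak C₀ = D/Vd = 1156/191 ≈ 6.052 μg/mL.
Cmax,ss = C₀/(1 − f) ≈ 6.052/0.7736 ≈ 7.823 μg/mL.
One interval later, Cmin,ss = Cmax,ss·e^(−kτ) ≈ 7.823 × 0.2264 ≈ 1.771 μg/mL.
Trough 1.8 μg/mL vs MEC 1 μg/mL: adequate.

1.8 μg/mL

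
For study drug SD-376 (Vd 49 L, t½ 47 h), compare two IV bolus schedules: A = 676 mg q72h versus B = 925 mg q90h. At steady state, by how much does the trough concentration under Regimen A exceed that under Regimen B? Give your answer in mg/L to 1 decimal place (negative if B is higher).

0.5 mg/L

Regimen A: f = (1/2)^(72/47) ≈ 0.3458; Cmin,ss = (676/49)·f/(1−f) ≈ 7.292 mg/L.
Regimen B: f = (1/2)^(90/47) ≈ 0.2652; Cmin,ss = (925/49)·f/(1−f) ≈ 6.813 mg/L.
Difference ≈ 7.292 − 6.813 ≈ 0.479 mg/L.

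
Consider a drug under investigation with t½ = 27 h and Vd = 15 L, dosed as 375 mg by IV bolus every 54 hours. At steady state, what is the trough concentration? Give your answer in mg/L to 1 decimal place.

τ = 54 h = 2 half-lives, so f = (1/2)^2 = 0.25.
At steady state, R = 1/(1 − 0.25) = 4/3.
Single-dose peak C₀ = D/Vd = 375/15 = 25 mg/L.
Steady-state peak Cmax,ss = C₀·R = 25 × 4/3 ≈ 33.333 mg/L.
Steady-state trough Cmin,ss = Cmax,ss·f ≈ 33.333 × 0.25 ≈ 8.333 mg/L.

8.3 mg/L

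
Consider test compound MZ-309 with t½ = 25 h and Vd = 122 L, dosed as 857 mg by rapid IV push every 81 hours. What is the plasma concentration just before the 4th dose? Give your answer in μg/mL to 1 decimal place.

0.8 μg/mL

f = (1/2)^(τ/t½) = (1/2)^(81/25) ≈ 0.1058.
C₀ = D/Vd = 857/122 ≈ 7.025 μg/mL.
Before the 4th dose, 3 doses have been given. Superposition: Cmin = C₀·(f + f² + … + f^3).
≈ 7.025 × (0.1058 + 0.0112 + 0.0012) ≈ 7.025 × 0.1182 ≈ 0.830 μg/mL.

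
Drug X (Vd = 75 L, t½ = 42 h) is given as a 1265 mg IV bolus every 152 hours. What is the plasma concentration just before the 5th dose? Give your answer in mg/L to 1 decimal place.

1.5 mg/L

f = (1/2)^(τ/t½) = (1/2)^(152/42) ≈ 0.0814.
C₀ = D/Vd = 1265/75 ≈ 16.867 mg/L.
Before the 5th dose, 4 doses have been given. Superposition: Cmin = C₀·(f + f² + … + f^4).
≈ 16.867 × (0.0814 + 0.0066 + 0.0005 + 0.0000) ≈ 16.867 × 0.0885 ≈ 1.493 mg/L.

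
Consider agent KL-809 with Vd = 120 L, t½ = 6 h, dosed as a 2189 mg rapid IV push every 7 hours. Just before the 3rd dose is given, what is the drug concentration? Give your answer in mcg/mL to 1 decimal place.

11.7 mcg/mL

f = (1/2)^(τ/t½) = (1/2)^(7/6) ≈ 0.4454.
C₀ = D/Vd = 2189/120 ≈ 18.242 mcg/mL.
Before the 3rd dose, 2 doses have been given. Superposition: Cmin = C₀·(f + f²).
≈ 18.242 × (0.4454 + 0.1984) ≈ 18.242 × 0.6438 ≈ 11.744 mcg/mL.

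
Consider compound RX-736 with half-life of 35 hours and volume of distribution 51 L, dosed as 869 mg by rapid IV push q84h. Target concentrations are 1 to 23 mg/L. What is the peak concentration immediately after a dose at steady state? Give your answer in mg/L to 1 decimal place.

Over one 84-h interval, 84/35 ≈ 2.4 half-lives elapse, leaving f ≈ 0.1895 of each dose.
At steady state, accumulation factor R = 1/(1 − e^(−kτ)) ≈ 1.2338.
Single-dose peak C₀ = D/Vd = 869/51 ≈ 17.039 mg/L.
Cmax,ss = C₀/(1 − f) ≈ 17.039/0.8105 ≈ 21.023 mg/L.
Peak 21.0 mg/L vs MTC 23 mg/L: below toxic threshold.

21.0 mg/L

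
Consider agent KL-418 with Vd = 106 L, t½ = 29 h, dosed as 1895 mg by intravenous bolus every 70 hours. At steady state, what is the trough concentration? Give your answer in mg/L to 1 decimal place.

4.1 mg/L

Over one 70-h interval, 70/29 ≈ 2.4138 half-lives elapse, leaving f ≈ 0.1877 of each dose.
Single-dose peak C₀ = D/Vd = 1895/106 ≈ 17.877 mg/L.
Steady-state trough Cmin,ss = C₀·f/(1−f) ≈ 17.877 × 0.1877/0.8123 ≈ 4.131 mg/L.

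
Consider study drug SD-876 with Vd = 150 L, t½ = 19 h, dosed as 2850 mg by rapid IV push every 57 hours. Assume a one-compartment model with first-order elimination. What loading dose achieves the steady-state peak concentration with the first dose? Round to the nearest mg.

f = (1/2)^(57/19) ≈ 0.125000; accumulation ratio R = 1/(1−f) ≈ 1.14286.
Loading dose to hit Cmax,ss on first dose: D_load = D_maint·R ≈ 2850 × 1.14286 ≈ 3257.15 mg.

3257 mg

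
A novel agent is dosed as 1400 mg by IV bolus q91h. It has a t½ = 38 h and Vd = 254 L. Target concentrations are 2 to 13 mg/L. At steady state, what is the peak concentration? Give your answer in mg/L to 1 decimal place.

6.8 mg/L

k = ln2/t½ = ln2/38 ≈ 0.018241 h⁻¹; fraction remaining f = e^(−kτ) = e^(−0.018241×91) ≈ 0.1902.
At steady state, accumulation factor R = 1/(1 − e^(−kτ)) ≈ 1.2349.
Single-dose peak C₀ = D/Vd = 1400/254 ≈ 5.512 mg/L.
Cmax,ss = C₀/(1 − f) ≈ 5.512/0.8098 ≈ 6.807 mg/L.
Peak 6.8 mg/L vs MTC 13 mg/L: below toxic threshold.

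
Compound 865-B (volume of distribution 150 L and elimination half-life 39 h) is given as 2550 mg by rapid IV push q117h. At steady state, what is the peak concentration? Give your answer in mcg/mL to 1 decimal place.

The dosing interval is 3 half-lives, so f = 2^(−3) = 0.125.
Accumulation ratio R = 1/(1 − f) = 1/0.875 = 8/7.
Single-dose peak C₀ = D/Vd = 2550/150 = 17 mcg/mL.
Steady-state peak Cmax,ss = C₀·R = 17 × 8/7 ≈ 19.429 mcg/mL.

19.4 mcg/mL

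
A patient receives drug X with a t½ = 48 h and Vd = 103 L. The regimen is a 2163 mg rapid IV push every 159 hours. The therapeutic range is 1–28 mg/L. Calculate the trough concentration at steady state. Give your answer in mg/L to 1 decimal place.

2.4 mg/L

τ/t½ = 159/48 ≈ 3.3125, so fraction remaining f = (1/2)^(159/48) ≈ 0.1007.
Each bolus raises the concentration by D/Vd = 2163/103 ≈ 21.000 mg/L.
Steady-state trough Cmin,ss = C₀·f/(1−f) ≈ 21.000 × 0.1007/0.8993 ≈ 2.351 mg/L.
Trough 2.4 mg/L vs MEC 1 mg/L: adequate.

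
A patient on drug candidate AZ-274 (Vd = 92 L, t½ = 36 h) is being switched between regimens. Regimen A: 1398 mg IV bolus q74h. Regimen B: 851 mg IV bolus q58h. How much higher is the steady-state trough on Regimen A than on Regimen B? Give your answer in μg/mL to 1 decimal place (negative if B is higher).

Regimen A: f = (1/2)^(74/36) ≈ 0.2406; Cmin,ss = (1398/92)·f/(1−f) ≈ 4.814 μg/mL.
Regimen B: f = (1/2)^(58/36) ≈ 0.3273; Cmin,ss = (851/92)·f/(1−f) ≈ 4.501 μg/mL.
Difference ≈ 4.814 − 4.501 ≈ 0.313 μg/mL.

0.3 μg/mL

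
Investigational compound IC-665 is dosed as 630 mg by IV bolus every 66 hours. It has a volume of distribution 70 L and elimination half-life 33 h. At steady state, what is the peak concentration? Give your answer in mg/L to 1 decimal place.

The dosing interval is 2 half-lives, so f = 2^(−2) = 0.25.
At steady state, R = 1/(1 − 0.25) = 4/3.
Single-dose peak C₀ = D/Vd = 630/70 = 9 mg/L.
Steady-state peak Cmax,ss = C₀·R = 9 × 4/3 ≈ 12.000 mg/L.

12.0 mg/L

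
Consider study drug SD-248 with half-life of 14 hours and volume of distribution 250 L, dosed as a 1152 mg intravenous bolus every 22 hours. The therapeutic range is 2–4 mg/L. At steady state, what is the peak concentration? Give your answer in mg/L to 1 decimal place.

k = ln2/t½ = ln2/14 ≈ 0.049511 h⁻¹; fraction remaining f = e^(−kτ) = e^(−0.049511×22) ≈ 0.3365.
At steady state, accumulation factor R = 1/(1 − e^(−kτ)) ≈ 1.5072.
Single-dose peak C₀ = D/Vd = 1152/250 ≈ 4.608 mg/L.
Steady-state peak Cmax,ss = C₀·R ≈ 4.608 × 1.5072 ≈ 6.945 mg/L.
Peak 6.9 mg/L vs MTC 4 mg/L: exceeds toxic threshold.

6.9 mg/L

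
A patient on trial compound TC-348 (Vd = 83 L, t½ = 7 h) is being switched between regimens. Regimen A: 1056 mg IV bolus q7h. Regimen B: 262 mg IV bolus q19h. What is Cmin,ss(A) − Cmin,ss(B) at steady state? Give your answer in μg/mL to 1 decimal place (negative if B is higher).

12.2 μg/mL

Regimen A: f = (1/2)^(7/7) ≈ 0.5000; Cmin,ss = (1056/83)·f/(1−f) ≈ 12.723 μg/mL.
Regimen B: f = (1/2)^(19/7) ≈ 0.1524; Cmin,ss = (262/83)·f/(1−f) ≈ 0.568 μg/mL.
Difference ≈ 12.723 − 0.568 ≈ 12.155 μg/mL.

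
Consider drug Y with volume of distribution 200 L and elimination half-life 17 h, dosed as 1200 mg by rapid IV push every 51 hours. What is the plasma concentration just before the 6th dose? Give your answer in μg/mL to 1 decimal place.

f = (1/2)^(τ/t½) = (1/2)^(51/17) ≈ 0.1250.
C₀ = D/Vd = 1200/200 ≈ 6.000 μg/mL.
Before the 6th dose, 5 doses have been given. Superposition: Cmin = C₀·(f + f² + … + f^5).
≈ 6.000 × (0.1250 + 0.0156 + 0.0020 + 0.0002 + 0.0000) ≈ 6.000 × 0.1428 ≈ 0.857 μg/mL.

0.9 μg/mL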